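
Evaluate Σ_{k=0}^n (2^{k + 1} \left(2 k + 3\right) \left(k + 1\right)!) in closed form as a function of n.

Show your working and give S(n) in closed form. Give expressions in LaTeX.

S(n) = 4 \cdot 2^{n} \left(n + 2\right)! - 2

Compute t_(k+1)/t_k: get 2*(k + 2)*(2*k + 5)/(2*k + 3).
Gosper form: A/B · C(k+1)/C(k) with A=2*k + 4, B=1, C=k + 3/2.
f must satisfy (2*k + 4)·f(k+1) − (1)·f(k) = k + 3/2.
Degrees (1,0,1) ⇒ d ≤ 0.
Coefficient equations give f(k) = 1/2.
Get s_k = R·t_k = 2**(k + 1)*factorial(k + 1) with R(k) = B(k−1)f(k)/C(k) = 1/(2*k + 3).
Verify: 2**(k + 1)*(2*k + 3)*factorial(k + 1) matches t_k.
s_(n+1) = 2**(n + 2)*factorial(n + 2) and s_(0) = 2, so S(n) = 4*2**n*factorial(n + 2) - 2.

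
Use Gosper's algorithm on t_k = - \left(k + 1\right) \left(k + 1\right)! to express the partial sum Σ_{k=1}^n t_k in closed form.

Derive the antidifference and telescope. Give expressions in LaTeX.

S(n) = 2 - \left(n + 2\right)!

The ratio is (k + 2)**2/(k + 1).
Normal form (A,B,C) = (k + 2, 1, k + 1).
Set up (k + 2)·f(k+1) − (1)·f(k) − (k + 1) = 0.
Degrees (1,0,1) ⇒ d ≤ 0.
Coefficient equations give f(k) = 1.
Certificate R = B(k−1)f/C = 1/(k + 1) gives s_k = -factorial(k + 1).
Check: Δs_k = -(k + 1)*factorial(k + 1). ✓
s_(n+1) = -factorial(n + 2) and s_(1) = -2, so S(n) = 2 - factorial(n + 2).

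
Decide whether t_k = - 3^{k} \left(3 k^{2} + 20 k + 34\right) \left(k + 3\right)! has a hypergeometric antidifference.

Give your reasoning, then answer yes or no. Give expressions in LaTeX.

Ratio r(k) = 3*(3*k**3 + 38*k**2 + 161*k + 228)/(3*k**2 + 20*k + 34).
Factor: A=3*k + 12; B=1; C=k**2 + 20*k/3 + 34/3.
Set up (3*k + 12)·f(k+1) − (1)·f(k) − (k**2 + 20*k/3 + 34/3) = 0.
d = 1 from the (1,0,2) case.
Match coefficients ⇒ f(k) = (k + 2)/3.
Then R = B(k−1)f/C = (k + 2)/(3*k**2 + 20*k + 34), so s_k = R(k)·t_k = -3**k*(k + 2)*factorial(k + 3).
Verify: -3**k*(3*k**2 + 20*k + 34)*factorial(k + 3) matches t_k.

Yes. s_k = - 3^{k} \left(k + 2\right) \left(k + 3\right)!.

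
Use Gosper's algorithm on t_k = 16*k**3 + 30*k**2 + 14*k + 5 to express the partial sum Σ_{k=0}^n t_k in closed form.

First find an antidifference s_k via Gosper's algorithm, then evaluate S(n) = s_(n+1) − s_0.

S(n) = 4*n**4 + 18*n**3 + 26*n**2 + 17*n + 5

The ratio is (16*k**3 + 78*k**2 + 122*k + 65)/(16*k**3 + 30*k**2 + 14*k + 5).
Factor: A=1; B=1; C=k**3 + 15*k**2/8 + 7*k/8 + 5/16.
f must satisfy (1)·f(k+1) − (1)·f(k) = k**3 + 15*k**2/8 + 7*k/8 + 5/16.
deg f ≤ 4 (via 0,0,3).
Solve for f: f(k) = k*(2*k + 3)*(2*k**2 - 2*k + 1)/16 (degree 4 ≤ 4).
R(k) = B(k−1)·f(k)/C(k) = k*(2*k + 3)*(2*k**2 - 2*k + 1)/(16*k**3 + 30*k**2 + 14*k + 5); s_k = R·t_k = k*(4*k**3 + 2*k**2 - 4*k + 3).
Verify: 16*k**3 + 30*k**2 + 14*k + 5 matches t_k.
s_(n+1) = 4*n**4 + 18*n**3 + 26*n**2 + 17*n + 5 and s_(0) = 0, so S(n) = 4*n**4 + 18*n**3 + 26*n**2 + 17*n + 5.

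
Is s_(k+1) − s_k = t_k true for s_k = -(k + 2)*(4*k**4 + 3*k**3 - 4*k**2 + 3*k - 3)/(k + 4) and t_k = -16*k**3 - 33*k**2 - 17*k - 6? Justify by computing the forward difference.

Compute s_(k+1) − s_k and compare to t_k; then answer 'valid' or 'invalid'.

Invalid: residual 2*(12*k**4 + 94*k**3 + 153*k**2 + 71*k + 27)/(k**2 + 9*k + 20) ≠ 0.

s_(k+1) = (-4*k**5 - 31*k**4 - 86*k**3 - 107*k**2 - 63*k - 9)/(k + 5)
s_(k+1) − s_k = (-16*k**5 - 153*k**4 - 446*k**3 - 513*k**2 - 252*k - 66)/(k**2 + 9*k + 20)
(s_(k+1) − s_k) − t_k = 2*(12*k**4 + 94*k**3 + 153*k**2 + 71*k + 27)/(k**2 + 9*k + 20)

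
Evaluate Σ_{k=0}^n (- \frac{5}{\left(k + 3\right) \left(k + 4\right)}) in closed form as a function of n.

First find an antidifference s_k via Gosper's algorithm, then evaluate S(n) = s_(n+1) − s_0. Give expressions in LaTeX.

S(n) = \frac{5 \left(- n - 1\right)}{3 \left(n + 4\right)}

The ratio is (k + 3)/(k + 5).
So A=k + 3 and B=k + 5, with C=1.
Set up (k + 3)·f(k+1) − (k + 4)·f(k) − (1) = 0.
From deg A=1, deg B=1, deg C=0: d=1.
Solve for f: f(k) = k/3 (degree 1 ≤ 1).
R(k) = B(k−1)·f(k)/C(k) = k*(k + 4)/3; s_k = R·t_k = -5*k/(3*k + 9).
Verify: -5/(k**2 + 7*k + 12) matches t_k.
Telescope: S(n) = s_(n+1) − s_(0) = 5*(-n - 1)/(3*(n + 4)) − (0) = 5*(-n - 1)/(3*(n + 4)).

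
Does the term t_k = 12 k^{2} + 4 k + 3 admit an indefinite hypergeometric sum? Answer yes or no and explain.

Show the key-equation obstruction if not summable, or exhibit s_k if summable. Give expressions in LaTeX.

Yes. s_k = k \left(4 k^{2} - 4 k + 3\right).

Ratio r(k) = (12*k**2 + 28*k + 19)/(12*k**2 + 4*k + 3).
Normal form (A,B,C) = (1, 1, k**2 + k/3 + 1/4).
Key eq: (1)·f(k+1) = (1)·f(k) + (k**2 + k/3 + 1/4).
deg f ≤ 3 (via 0,0,2).
Coefficient equations give f(k) = k*(4*k**2 - 4*k + 3)/12.
Certificate R = B(k−1)f/C = k*(4*k**2 - 4*k + 3)/(12*k**2 + 4*k + 3) gives s_k = k*(4*k**2 - 4*k + 3).
Check: Δs_k = 12*k**2 + 4*k + 3. ✓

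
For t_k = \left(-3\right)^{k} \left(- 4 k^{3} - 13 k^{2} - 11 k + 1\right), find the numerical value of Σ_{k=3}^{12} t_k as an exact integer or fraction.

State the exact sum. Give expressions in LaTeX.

Step 1: r(k) = 3*(-4*k**3 - 25*k**2 - 49*k - 27)/(4*k**3 + 13*k**2 + 11*k - 1).
Take A(k)=-3, B(k)=1, C(k)=k**3 + 13*k**2/4 + 11*k/4 - 1/4.
Key eq: (-3)·f(k+1) = (1)·f(k) + (k**3 + 13*k**2/4 + 11*k/4 - 1/4).
Degrees (0,0,3) ⇒ d ≤ 3.
Match coefficients ⇒ f(k) = -(k - 1)*(k + 1)**2/4.
R(k) = B(k−1)·f(k)/C(k) = -(k - 1)*(k + 1)**2/(4*k**3 + 13*k**2 + 11*k - 1); s_k = R·t_k = (-3)**k*(k**3 + k**2 - k - 1).
Check: Δs_k = (-3)**k*(-4*k**3 - 13*k**2 - 11*k + 1). ✓
Σ_(k=3)^(12) t_k = s_(13) − s_(3) = -3749847696 − (-864) = -3749846832.

Σ = -3749846832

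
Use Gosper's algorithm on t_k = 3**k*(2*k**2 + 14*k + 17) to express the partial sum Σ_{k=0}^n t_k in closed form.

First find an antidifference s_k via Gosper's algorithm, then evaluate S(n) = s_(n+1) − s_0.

t_(k+1)/t_k = 3*(2*k**2 + 18*k + 33)/(2*k**2 + 14*k + 17).
Normal form (A,B,C) = (3, 1, k**2 + 7*k + 17/2).
Solve (3)·f(k+1) − (1)·f(k) = k**2 + 7*k + 17/2.
Degrees (0,0,2) ⇒ d ≤ 2.
Solve for f: f(k) = (k**2 + 4*k + 1)/2 (degree 2 ≤ 2).
Certificate R = B(k−1)f/C = (k**2 + 4*k + 1)/(2*k**2 + 14*k + 17) gives s_k = 3**k*(k**2 + 4*k + 1).
Verify: 3**k*(2*k**2 + 14*k + 17) matches t_k.
Telescope: S(n) = s_(n+1) − s_(0) = 3**(n + 1)*(n**2 + 6*n + 6) − (1) = 3*3**n*n**2 + 18*3**n*n + 18*3**n - 1.

S(n) = 3*3**n*n**2 + 18*3**n*n + 18*3**n - 1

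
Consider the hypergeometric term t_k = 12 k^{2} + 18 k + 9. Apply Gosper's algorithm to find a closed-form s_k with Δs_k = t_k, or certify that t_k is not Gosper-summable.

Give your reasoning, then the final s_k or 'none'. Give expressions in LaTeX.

Step 1: r(k) = (4*k**2 + 14*k + 13)/(4*k**2 + 6*k + 3).
Take A(k)=1, B(k)=1, C(k)=k**2 + 3*k/2 + 3/4.
Solve (1)·f(k+1) − (1)·f(k) = k**2 + 3*k/2 + 3/4.
From deg A=0, deg B=0, deg C=2: d=3.
Match coefficients ⇒ f(k) = k*(4*k**2 + 3*k + 2)/12.
So s_k = (B(k−1)f/C)·t_k = (k*(4*k**2 + 3*k + 2)/(3*(4*k**2 + 6*k + 3)))·t_k = k*(4*k**2 + 3*k + 2).
Check: Δs_k = 12*k**2 + 18*k + 9. ✓

s_k = k \left(4 k^{2} + 3 k + 2\right)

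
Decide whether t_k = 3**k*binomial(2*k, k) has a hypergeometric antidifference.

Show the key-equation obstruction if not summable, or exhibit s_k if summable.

No — t_k has no hypergeometric antidifference.

t_(k+1)/t_k = 6*(2*k + 1)/(k + 1).
A = 12*k + 6, B = k + 1, C = 1.
f must satisfy (12*k + 6)·f(k+1) − (k)·f(k) = 1.
Degrees (1,1,0) ⇒ d ≤ -1.
d = -1 < 0 ⇒ no nonzero polynomial f; not summable.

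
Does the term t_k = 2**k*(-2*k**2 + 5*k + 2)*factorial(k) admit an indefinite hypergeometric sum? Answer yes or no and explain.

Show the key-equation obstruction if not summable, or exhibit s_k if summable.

r(k) = 2*(2*k**3 + k**2 - 6*k - 5)/(2*k**2 - 5*k - 2) after simplifying.
Take A(k)=2*k + 2, B(k)=1, C(k)=k**2 - 5*k/2 - 1.
Need (2*k + 2)·f(k+1) − (1)·f(k) = k**2 - 5*k/2 - 1.
d = 1 from the (1,0,2) case.
Match coefficients ⇒ f(k) = (k - 4)/2.
Get s_k = R·t_k = -2**k*(k - 4)*factorial(k) with R(k) = B(k−1)f(k)/C(k) = (k - 4)/(2*k**2 - 5*k - 2).
Verify: 2**k*(-2*k**2 + 5*k + 2)*factorial(k) matches t_k.

Yes. s_k = -2**k*(k - 4)*factorial(k).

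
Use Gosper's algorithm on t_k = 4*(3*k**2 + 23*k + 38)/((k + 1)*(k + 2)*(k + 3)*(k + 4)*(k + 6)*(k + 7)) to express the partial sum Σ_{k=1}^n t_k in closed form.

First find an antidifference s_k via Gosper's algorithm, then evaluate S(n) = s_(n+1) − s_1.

t_(k+1)/t_k = (k + 1)*(k + 6)*(23*k + 3*(k + 1)**2 + 61)/((k + 5)*(k + 8)*(3*k**2 + 23*k + 38)).
Gosper form: A/B · C(k+1)/C(k) with A=k + 1, B=k + 8, C=k**3 + 38*k**2/3 + 51*k + 190/3.
Key eq: (k + 1)·f(k+1) = (k + 7)·f(k) + (k**3 + 38*k**2/3 + 51*k + 190/3).
d = 6 from the (1,1,3) case.
A polynomial solution: f(k) = k*(k + 2)*(k + 4)*(k + 5)*(k**2 + 10*k + 27)/54.
Then R = B(k−1)f/C = k*(k + 2)*(k + 4)*(k + 7)*(k**2 + 10*k + 27)/(18*(3*k**2 + 23*k + 38)), so s_k = R(k)·t_k = 2*k*(k**2 + 10*k + 27)/(9*(k**3 + 10*k**2 + 27*k + 18)).
Δs = 4*(3*k**2 + 23*k + 38)/(k**6 + 23*k**5 + 207*k**4 + 925*k**3 + 2144*k**2 + 2412*k + 1008), as required.
Σ_(k=1)^n t_k = s_(n+1) − s_(1) = (2*(n**3 + 13*n**2 + 50*n + 38)/(9*(n**3 + 13*n**2 + 50*n + 56))) − (19/126), i.e. n*(n**2 + 13*n + 50)/(14*(n**3 + 13*n**2 + 50*n + 56)).

S(n) = n*(n**2 + 13*n + 50)/(14*(n**3 + 13*n**2 + 50*n + 56))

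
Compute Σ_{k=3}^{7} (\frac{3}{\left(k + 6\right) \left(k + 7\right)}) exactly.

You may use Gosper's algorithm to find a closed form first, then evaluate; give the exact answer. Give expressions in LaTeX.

t_(k+1)/t_k = (k + 6)/(k + 8).
Take A(k)=k + 6, B(k)=k + 8, C(k)=1.
Solve (k + 6)·f(k+1) − (k + 7)·f(k) = 1.
deg f ≤ 1 (via 1,1,0).
Coefficient equations give f(k) = k/6.
So s_k = (B(k−1)f/C)·t_k = (k*(k + 7)/6)·t_k = k/(2*(k + 6)).
s_(k+1) − s_k = 3/(k**2 + 13*k + 42) = t_k.
Telescoping: Σ = s_(8) − s_(3) = 2/7 − (1/6) = 5/42.

Σ = 5/42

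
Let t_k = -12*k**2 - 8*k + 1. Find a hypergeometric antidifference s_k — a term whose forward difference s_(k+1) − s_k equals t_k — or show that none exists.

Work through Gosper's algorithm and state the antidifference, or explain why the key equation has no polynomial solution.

r(k) = (12*k**2 + 32*k + 19)/(12*k**2 + 8*k - 1) after simplifying.
Normal form (A,B,C) = (1, 1, k**2 + 2*k/3 - 1/12).
Set up (1)·f(k+1) − (1)·f(k) − (k**2 + 2*k/3 - 1/12) = 0.
d = 3 from the (0,0,2) case.
Coefficient equations give f(k) = k*(4*k**2 - 2*k - 3)/12.
Certificate R = B(k−1)f/C = k*(4*k**2 - 2*k - 3)/(12*k**2 + 8*k - 1) gives s_k = k*(-4*k**2 + 2*k + 3).
Check: Δs_k = -12*k**2 - 8*k + 1. ✓

s_k = k*(-4*k**2 + 2*k + 3)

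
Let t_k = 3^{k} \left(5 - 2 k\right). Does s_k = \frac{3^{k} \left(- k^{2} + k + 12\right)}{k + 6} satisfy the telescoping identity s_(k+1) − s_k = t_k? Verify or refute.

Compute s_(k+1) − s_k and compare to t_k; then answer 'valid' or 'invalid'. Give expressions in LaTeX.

Invalid: residual \frac{6 \cdot 3^{k} \left(k^{2} + 3 k - 13\right)}{k^{2} + 13 k + 42} ≠ 0.

s_(k+1) = 3**(k + 1)*(-k**2 - k + 12)/(k + 7)
s_(k+1) − s_k = 3**k*(-2*k**3 - 15*k**2 - k + 132)/(k**2 + 13*k + 42)
(s_(k+1) − s_k) − t_k = 6*3**k*(k**2 + 3*k - 13)/(k**2 + 13*k + 42)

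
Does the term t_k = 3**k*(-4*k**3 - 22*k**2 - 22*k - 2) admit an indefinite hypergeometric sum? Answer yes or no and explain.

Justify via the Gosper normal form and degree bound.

r(k) = 3*(2*k**3 + 17*k**2 + 39*k + 25)/(2*k**3 + 11*k**2 + 11*k + 1) after simplifying.
Gosper form: A/B · C(k+1)/C(k) with A=3, B=1, C=k**3 + 11*k**2/2 + 11*k/2 + 1/2.
Set up (3)·f(k+1) − (1)·f(k) − (k**3 + 11*k**2/2 + 11*k/2 + 1/2) = 0.
d = 3 from the (0,0,3) case.
Solving with deg f ≤ 3: f(k) = (2*k**3 + 2*k**2 - 4*k + 1)/4.
So s_k = (B(k−1)f/C)·t_k = ((2*k**3 + 2*k**2 - 4*k + 1)/(2*(2*k**3 + 11*k**2 + 11*k + 1)))·t_k = 3**k*(-2*k**3 - 2*k**2 + 4*k - 1).
Δs = 3**k*(-4*k**3 - 22*k**2 - 22*k - 2), as required.

Yes. s_k = 3**k*(-2*k**3 - 2*k**2 + 4*k - 1).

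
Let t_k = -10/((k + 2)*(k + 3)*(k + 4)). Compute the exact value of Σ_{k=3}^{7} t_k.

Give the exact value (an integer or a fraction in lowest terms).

Step 1: r(k) = (k + 2)/(k + 5).
Take A(k)=k + 2, B(k)=k + 5, C(k)=1.
Solve (k + 2)·f(k+1) − (k + 4)·f(k) = 1.
Bound: deg f ≤ 2.
Solving with deg f ≤ 2: f(k) = k*(k + 5)/12.
Get s_k = R·t_k = 5*k*(-k - 5)/(6*(k + 2)*(k + 3)) with R(k) = B(k−1)f(k)/C(k) = k*(k + 4)*(k + 5)/12.
Check: Δs_k = -10/(k**3 + 9*k**2 + 26*k + 24). ✓
Telescoping: Σ = s_(8) − s_(3) = -26/33 − (-2/3) = -4/33.

Σ = -4/33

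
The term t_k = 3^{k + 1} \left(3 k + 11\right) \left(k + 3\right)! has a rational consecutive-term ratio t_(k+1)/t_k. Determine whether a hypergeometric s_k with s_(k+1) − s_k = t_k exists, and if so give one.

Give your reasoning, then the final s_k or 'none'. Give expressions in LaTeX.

The ratio is 3*(k + 4)*(3*k + 14)/(3*k + 11).
A = 3*k + 12, B = 1, C = k + 11/3.
Need (3*k + 12)·f(k+1) − (1)·f(k) = k + 11/3.
d = 0 from the (1,0,1) case.
Solving with deg f ≤ 0: f(k) = 1/3.
So s_k = (B(k−1)f/C)·t_k = (1/(3*k + 11))·t_k = 3**(k + 1)*factorial(k + 3).
Check: Δs_k = 3**(k + 1)*(3*k + 11)*factorial(k + 3). ✓

s_k = 3^{k + 1} \left(k + 3\right)!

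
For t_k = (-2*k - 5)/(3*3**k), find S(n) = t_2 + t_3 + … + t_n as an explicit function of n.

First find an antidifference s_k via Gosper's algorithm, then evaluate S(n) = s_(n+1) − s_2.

S(n) = 3**(-n - 2)*(-5*3**n + 3*n + 12)

The ratio is (2*k + 7)/(3*(2*k + 5)).
Gosper form: A/B · C(k+1)/C(k) with A=1/3, B=1, C=k + 5/2.
Key eq: (1/3)·f(k+1) = (1)·f(k) + (k + 5/2).
Bound: deg f ≤ 1.
Solve for f: f(k) = -3*(k + 3)/2 (degree 1 ≤ 1).
Then R = B(k−1)f/C = -3*(k + 3)/(2*k + 5), so s_k = R(k)·t_k = (k + 3)/3**k.
Δs = (-2*k - 5)/(3*3**k), as required.
s_(n+1) = 3**(-n - 1)*(n + 4) and s_(2) = 5/9, so S(n) = 3**(-n - 2)*(-5*3**n + 3*n + 12).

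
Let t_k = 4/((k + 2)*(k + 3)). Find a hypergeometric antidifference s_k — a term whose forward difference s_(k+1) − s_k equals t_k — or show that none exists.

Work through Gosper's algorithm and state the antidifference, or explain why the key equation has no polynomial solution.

s_k = 2*k/(k + 2)

Step 1: r(k) = (k + 2)/(k + 4).
Gosper form: A/B · C(k+1)/C(k) with A=k + 2, B=k + 4, C=1.
Key eq: (k + 2)·f(k+1) = (k + 3)·f(k) + (1).
Degrees (1,1,0) ⇒ d ≤ 1.
Solving with deg f ≤ 1: f(k) = k/2.
So s_k = (B(k−1)f/C)·t_k = (k*(k + 3)/2)·t_k = 2*k/(k + 2).
Δs = 4/(k**2 + 5*k + 6), as required.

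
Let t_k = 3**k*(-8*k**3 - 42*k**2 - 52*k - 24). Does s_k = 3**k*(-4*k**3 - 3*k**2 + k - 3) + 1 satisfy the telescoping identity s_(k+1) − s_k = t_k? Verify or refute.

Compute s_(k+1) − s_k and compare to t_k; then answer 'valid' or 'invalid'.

Valid — Δs_k = t_k.

s_(k+1) = 3**(k + 1)*(k - 4*(k + 1)**3 - 3*(k + 1)**2 - 2) + 1
s_(k+1) − s_k = 3**k*(-8*k**3 - 42*k**2 - 52*k - 24)
(s_(k+1) − s_k) − t_k = 0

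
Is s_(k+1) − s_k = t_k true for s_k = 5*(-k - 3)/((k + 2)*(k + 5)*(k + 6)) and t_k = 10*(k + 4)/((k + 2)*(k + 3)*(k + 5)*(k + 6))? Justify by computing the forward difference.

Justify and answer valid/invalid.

s_(k+1) = 5*(-k - 4)/((k + 3)*(k + 6)*(k + 7))
s_(k+1) − s_k = 5*(2*k**2 + 13*k + 23)/(k**5 + 23*k**4 + 203*k**3 + 853*k**2 + 1692*k + 1260)
(s_(k+1) − s_k) − t_k = 15*(-3*k - 11)/(k**5 + 23*k**4 + 203*k**3 + 853*k**2 + 1692*k + 1260)

Invalid: residual 15*(-3*k - 11)/(k**5 + 23*k**4 + 203*k**3 + 853*k**2 + 1692*k + 1260) ≠ 0.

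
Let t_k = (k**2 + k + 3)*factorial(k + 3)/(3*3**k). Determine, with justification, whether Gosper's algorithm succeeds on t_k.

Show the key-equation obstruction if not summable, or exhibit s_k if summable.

Yes. s_k = (k - 1)*factorial(k + 3)/3**k.

Compute t_(k+1)/t_k: get (k + 4)*(k + (k + 1)**2 + 4)/(3*(k**2 + k + 3)).
Factor: A=k/3 + 4/3; B=1; C=k**2 + k + 3.
f must satisfy (k/3 + 4/3)·f(k+1) − (1)·f(k) = k**2 + k + 3.
deg f ≤ 1 (via 1,0,2).
Solve for f: f(k) = 3*(k - 1) (degree 1 ≤ 1).
R(k) = B(k−1)·f(k)/C(k) = 3*(k - 1)/(k**2 + k + 3); s_k = R·t_k = (k - 1)*factorial(k + 3)/3**k.
Check: Δs_k = (k**2 + k + 3)*factorial(k + 3)/(3*3**k). ✓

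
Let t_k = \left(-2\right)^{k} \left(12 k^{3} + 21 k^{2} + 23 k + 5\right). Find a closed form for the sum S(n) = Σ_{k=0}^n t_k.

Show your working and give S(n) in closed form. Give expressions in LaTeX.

The ratio is 2*(-12*k**3 - 57*k**2 - 101*k - 61)/(12*k**3 + 21*k**2 + 23*k + 5).
Take A(k)=-2, B(k)=1, C(k)=k**3 + 7*k**2/4 + 23*k/12 + 5/12.
Need (-2)·f(k+1) − (1)·f(k) = k**3 + 7*k**2/4 + 23*k/12 + 5/12.
d = 3 from the (0,0,3) case.
Coefficient equations give f(k) = -(4*k**3 - k**2 + k - 1)/12.
Get s_k = R·t_k = (-2)**k*(-4*k**3 + k**2 - k + 1) with R(k) = B(k−1)f(k)/C(k) = -(4*k**3 - k**2 + k - 1)/(12*k**3 + 21*k**2 + 23*k + 5).
Check: Δs_k = (-2)**k*(12*k**3 + 21*k**2 + 23*k + 5). ✓
Σ_(k=0)^n t_k = s_(n+1) − s_(0) = (2*(-2)**n*(4*n**3 + 11*n**2 + 11*n + 3)) − (1), i.e. 8*(-2)**n*n**3 + 22*(-2)**n*n**2 + 22*(-2)**n*n + 6*(-2)**n - 1.

S(n) = 8 \left(-2\right)^{n} n^{3} + 22 \left(-2\right)^{n} n^{2} + 22 \left(-2\right)^{n} n + 6 \left(-2\right)^{n} - 1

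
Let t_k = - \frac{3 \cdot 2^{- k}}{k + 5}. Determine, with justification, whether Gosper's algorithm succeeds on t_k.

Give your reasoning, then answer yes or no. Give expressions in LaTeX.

No — key equation has no polynomial f.

Step 1: r(k) = (k + 5)/(2*(k + 6)).
So A=k/2 + 5/2 and B=k + 6, with C=1.
Solve (k/2 + 5/2)·f(k+1) − (k + 5)·f(k) = 1.
deg f ≤ -1 (via 1,1,0).
deg f ≤ -1 is impossible — no certificate.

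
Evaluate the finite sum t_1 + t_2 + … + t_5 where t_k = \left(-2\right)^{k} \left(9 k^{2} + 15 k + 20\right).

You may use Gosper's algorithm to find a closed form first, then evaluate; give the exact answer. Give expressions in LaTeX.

Ratio r(k) = 2*(-9*k**2 - 33*k - 44)/(9*k**2 + 15*k + 20).
Gosper form: A/B · C(k+1)/C(k) with A=-2, B=1, C=k**2 + 5*k/3 + 20/9.
Need (-2)·f(k+1) − (1)·f(k) = k**2 + 5*k/3 + 20/9.
d = 2 from the (0,0,2) case.
Match coefficients ⇒ f(k) = -(3*k**2 + k + 4)/9.
So s_k = (B(k−1)f/C)·t_k = (-(3*k**2 + k + 4)/(9*k**2 + 15*k + 20))·t_k = (-2)**k*(-3*k**2 - k - 4).
Verify: (-2)**k*(9*k**2 + 15*k + 20) matches t_k.
Telescoping: Σ = s_(6) − s_(1) = -7552 − (16) = -7568.

Σ = -7568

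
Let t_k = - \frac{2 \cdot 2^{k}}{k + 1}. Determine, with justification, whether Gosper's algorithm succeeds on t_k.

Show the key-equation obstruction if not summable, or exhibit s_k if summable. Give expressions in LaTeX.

The ratio is 2*(k + 1)/(k + 2).
A = 2*k + 2, B = k + 2, C = 1.
Key eq: (2*k + 2)·f(k+1) = (k + 1)·f(k) + (1).
Bound: deg f ≤ -1.
d = -1 < 0 ⇒ no nonzero polynomial f; not summable.

No — negative degree bound, so no certificate f.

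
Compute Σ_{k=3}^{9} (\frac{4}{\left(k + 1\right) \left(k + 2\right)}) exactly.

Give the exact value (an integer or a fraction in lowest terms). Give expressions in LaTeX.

Σ = 7/11

r(k) = (k + 1)/(k + 3) after simplifying.
Normal form (A,B,C) = (k + 1, k + 3, 1).
Key eq: (k + 1)·f(k+1) = (k + 2)·f(k) + (1).
From deg A=1, deg B=1, deg C=0: d=1.
Solving with deg f ≤ 1: f(k) = k.
Get s_k = R·t_k = 4*k/(k + 1) with R(k) = B(k−1)f(k)/C(k) = k*(k + 2).
Check: Δs_k = 4/(k**2 + 3*k + 2). ✓
Σ_(k=3)^(9) t_k = s_(10) − s_(3) = 40/11 − (3) = 7/11.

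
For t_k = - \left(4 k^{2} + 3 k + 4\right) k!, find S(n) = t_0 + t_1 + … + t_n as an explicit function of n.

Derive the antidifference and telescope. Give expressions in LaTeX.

S(n) = - 4 n^{2} n! - 7 n n! - 3 n! - 1

Compute t_(k+1)/t_k: get (k + 1)*(3*k + 4*(k + 1)**2 + 7)/(4*k**2 + 3*k + 4).
A = k + 1, B = 1, C = k**2 + 3*k/4 + 1.
Set up (k + 1)·f(k+1) − (1)·f(k) − (k**2 + 3*k/4 + 1) = 0.
Degrees (1,0,2) ⇒ d ≤ 1.
Solving with deg f ≤ 1: f(k) = (4*k - 1)/4.
R(k) = B(k−1)·f(k)/C(k) = (4*k - 1)/(4*k**2 + 3*k + 4); s_k = R·t_k = -(4*k - 1)*factorial(k).
s_(k+1) − s_k = -(4*k**2 + 3*k + 4)*factorial(k) = t_k.
Σ_(k=0)^n t_k = s_(n+1) − s_(0) = (-(4*n + 3)*factorial(n + 1)) − (1), i.e. -4*n**2*factorial(n) - 7*n*factorial(n) - 3*factorial(n) - 1.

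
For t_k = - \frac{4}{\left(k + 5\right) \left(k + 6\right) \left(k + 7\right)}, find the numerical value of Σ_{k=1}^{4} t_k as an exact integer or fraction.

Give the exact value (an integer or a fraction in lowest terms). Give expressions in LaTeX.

Step 1: r(k) = (k + 5)/(k + 8).
A = k + 5, B = k + 8, C = 1.
f must satisfy (k + 5)·f(k+1) − (k + 7)·f(k) = 1.
deg f ≤ 2 (via 1,1,0).
Solve for f: f(k) = k*(k + 11)/60 (degree 2 ≤ 2).
So s_k = (B(k−1)f/C)·t_k = (k*(k + 7)*(k + 11)/60)·t_k = k*(-k - 11)/(15*(k + 5)*(k + 6)).
Verify: -4/(k**3 + 18*k**2 + 107*k + 210) matches t_k.
Sum = s_(5) − s_(1); s_(5) = -8/165, s_(1) = -2/105 ⇒ -34/1155.

Σ = -34/1155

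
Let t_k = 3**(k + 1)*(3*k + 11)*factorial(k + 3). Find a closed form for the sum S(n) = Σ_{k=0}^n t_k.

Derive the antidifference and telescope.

S(n) = 9*3**n*factorial(n + 4) - 18

Compute t_(k+1)/t_k: get 3*(k + 4)*(3*k + 14)/(3*k + 11).
Normal form (A,B,C) = (3*k + 12, 1, k + 11/3).
f must satisfy (3*k + 12)·f(k+1) − (1)·f(k) = k + 11/3.
Bound: deg f ≤ 0.
A polynomial solution: f(k) = 1/3.
R(k) = B(k−1)·f(k)/C(k) = 1/(3*k + 11); s_k = R·t_k = 3**(k + 1)*factorial(k + 3).
Verify: 3**(k + 1)*(3*k + 11)*factorial(k + 3) matches t_k.
Telescope: S(n) = s_(n+1) − s_(0) = 3**(n + 2)*factorial(n + 4) − (18) = 9*3**n*factorial(n + 4) - 18.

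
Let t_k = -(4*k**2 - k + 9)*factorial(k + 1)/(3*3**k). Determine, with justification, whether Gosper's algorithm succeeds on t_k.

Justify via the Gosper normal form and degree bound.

Compute t_(k+1)/t_k: get (k + 2)*(-k + 4*(k + 1)**2 + 8)/(3*(4*k**2 - k + 9)).
Gosper form: A/B · C(k+1)/C(k) with A=k/3 + 2/3, B=1, C=k**2 - k/4 + 9/4.
Key eq: (k/3 + 2/3)·f(k+1) = (1)·f(k) + (k**2 - k/4 + 9/4).
deg f ≤ 1 (via 1,0,2).
Solving with deg f ≤ 1: f(k) = 3*(4*k - 1)/4.
So s_k = (B(k−1)f/C)·t_k = (3*(4*k - 1)/(4*k**2 - k + 9))·t_k = -(4*k - 1)*factorial(k + 1)/3**k.
s_(k+1) − s_k = -(4*k**2 - k + 9)*factorial(k + 1)/(3*3**k) = t_k.

Yes. s_k = -(4*k - 1)*factorial(k + 1)/3**k.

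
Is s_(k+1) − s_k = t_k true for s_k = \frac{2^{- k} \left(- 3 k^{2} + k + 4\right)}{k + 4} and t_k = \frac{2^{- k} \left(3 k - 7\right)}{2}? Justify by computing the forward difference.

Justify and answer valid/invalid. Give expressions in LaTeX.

s_(k+1) = (k - 3*(k + 1)**2 + 5)/(2*2**k*(k + 5))
s_(k+1) − s_k = (3*k**3 + 11*k**2 - 36*k - 32)/(2*2**k*(k**2 + 9*k + 20))
(s_(k+1) − s_k) − t_k = 3*(-3*k**2 - 11*k + 36)/(2*2**k*(k**2 + 9*k + 20))

Invalid: residual \frac{3 \cdot 2^{- k} \left(- 3 k^{2} - 11 k + 36\right)}{2 \left(k^{2} + 9 k + 20\right)} ≠ 0.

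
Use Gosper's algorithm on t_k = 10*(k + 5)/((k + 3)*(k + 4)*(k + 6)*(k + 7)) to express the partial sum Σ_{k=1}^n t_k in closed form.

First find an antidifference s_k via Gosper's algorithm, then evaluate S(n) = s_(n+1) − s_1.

S(n) = 5*n*(n + 11)/(28*(n**2 + 11*n + 28))

Step 1: r(k) = (k + 3)*(k + 6)**2/((k + 5)**2*(k + 8)).
Take A(k)=k + 3, B(k)=k + 8, C(k)=k**2 + 10*k + 25.
Key eq: (k + 3)·f(k+1) = (k + 7)·f(k) + (k**2 + 10*k + 25).
Degrees (1,1,2) ⇒ d ≤ 4.
Coefficient equations give f(k) = k*(k + 4)*(k + 5)*(k + 9)/36.
R(k) = B(k−1)·f(k)/C(k) = k*(k + 4)*(k + 7)*(k + 9)/(36*(k + 5)); s_k = R·t_k = 5*k*(k + 9)/(18*(k**2 + 9*k + 18)).
Verify: 10*(k + 5)/(k**4 + 20*k**3 + 145*k**2 + 450*k + 504) matches t_k.
Σ_(k=1)^n t_k = s_(n+1) − s_(1) = (5*(n**2 + 11*n + 10)/(18*(n**2 + 11*n + 28))) − (25/252), i.e. 5*n*(n + 11)/(28*(n**2 + 11*n + 28)).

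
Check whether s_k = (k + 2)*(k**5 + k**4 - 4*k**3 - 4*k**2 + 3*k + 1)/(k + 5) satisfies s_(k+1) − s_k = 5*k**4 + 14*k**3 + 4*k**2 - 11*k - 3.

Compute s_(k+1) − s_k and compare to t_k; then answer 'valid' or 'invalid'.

s_(k+1) = (k**6 + 9*k**5 + 28*k**4 + 30*k**3 - 8*k**2 - 26*k - 6)/(k + 6)
s_(k+1) − s_k = (5*k**6 + 57*k**5 + 194*k**4 + 219*k**3 - 43*k**2 - 180*k - 42)/(k**2 + 11*k + 30)
(s_(k+1) − s_k) − t_k = 3*(-4*k**5 - 38*k**4 - 78*k**3 - 13*k**2 + 61*k + 16)/(k**2 + 11*k + 30)

Invalid: residual 3*(-4*k**5 - 38*k**4 - 78*k**3 - 13*k**2 + 61*k + 16)/(k**2 + 11*k + 30) ≠ 0.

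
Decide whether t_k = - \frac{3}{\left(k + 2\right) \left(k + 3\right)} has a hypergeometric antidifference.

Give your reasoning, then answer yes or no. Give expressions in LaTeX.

Yes. s_k = - \frac{3 k}{2 k + 4}.

The ratio is (k + 2)/(k + 4).
Gosper form: A/B · C(k+1)/C(k) with A=k + 2, B=k + 4, C=1.
Solve (k + 2)·f(k+1) − (k + 3)·f(k) = 1.
From deg A=1, deg B=1, deg C=0: d=1.
A polynomial solution: f(k) = k/2.
Then R = B(k−1)f/C = k*(k + 3)/2, so s_k = R(k)·t_k = -3*k/(2*k + 4).
Verify: -3/(k**2 + 5*k + 6) matches t_k.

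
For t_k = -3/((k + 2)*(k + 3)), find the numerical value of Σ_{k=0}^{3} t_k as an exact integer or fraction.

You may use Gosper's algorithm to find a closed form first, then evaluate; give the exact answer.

Σ = -1

Step 1: r(k) = (k + 2)/(k + 4).
Take A(k)=k + 2, B(k)=k + 4, C(k)=1.
Solve (k + 2)·f(k+1) − (k + 3)·f(k) = 1.
From deg A=1, deg B=1, deg C=0: d=1.
Coefficient equations give f(k) = k/2.
Then R = B(k−1)f/C = k*(k + 3)/2, so s_k = R(k)·t_k = -3*k/(2*k + 4).
Check: Δs_k = -3/(k**2 + 5*k + 6). ✓
Telescoping: Σ = s_(4) − s_(0) = -1 − (0) = -1.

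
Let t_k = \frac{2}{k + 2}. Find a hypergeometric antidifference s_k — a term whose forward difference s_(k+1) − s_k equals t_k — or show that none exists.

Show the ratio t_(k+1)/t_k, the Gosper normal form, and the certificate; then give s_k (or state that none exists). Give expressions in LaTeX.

not Gosper-summable; s_k does not exist

Ratio r(k) = (k + 2)/(k + 3).
Take A(k)=k + 2, B(k)=k + 3, C(k)=1.
Need (k + 2)·f(k+1) − (k + 2)·f(k) = 1.
deg f ≤ 0 (via 1,1,0).
Put f(k) = c0: A·f(k+1) − B(k−1)·f(k) − C = -1; need -1 = 0 — inconsistent ⇒ no f, not summable.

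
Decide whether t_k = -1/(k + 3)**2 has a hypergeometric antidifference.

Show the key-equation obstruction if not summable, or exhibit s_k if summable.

No — t_k has no hypergeometric antidifference.

Compute t_(k+1)/t_k: get (k + 3)**2/(k + 4)**2.
Gosper form: A/B · C(k+1)/C(k) with A=k**2 + 6*k + 9, B=k**2 + 8*k + 16, C=1.
Need (k**2 + 6*k + 9)·f(k+1) − (k**2 + 6*k + 9)·f(k) = 1.
d = 0 from the (2,2,0) case.
Put f(k) = c0: A·f(k+1) − B(k−1)·f(k) − C = -1; need -1 = 0 — inconsistent ⇒ no f, not summable.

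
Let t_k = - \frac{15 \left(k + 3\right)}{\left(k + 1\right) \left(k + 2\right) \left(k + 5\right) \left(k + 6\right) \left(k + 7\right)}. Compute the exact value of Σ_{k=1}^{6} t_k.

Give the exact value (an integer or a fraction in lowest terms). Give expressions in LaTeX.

Σ = -485/8736

Step 1: r(k) = (k + 1)*(k + 4)*(k + 5)/((k + 3)**2*(k + 8)).
Take A(k)=k + 1, B(k)=k + 8, C(k)=k**3 + 10*k**2 + 33*k + 36.
Set up (k + 1)·f(k+1) − (k + 7)·f(k) − (k**3 + 10*k**2 + 33*k + 36) = 0.
Bound: deg f ≤ 6.
Solve for f: f(k) = k*(k + 2)*(k + 3)*(k + 4)*(k**2 + 12*k + 41)/90 (degree 6 ≤ 6).
Get s_k = R·t_k = k*(-k**2 - 12*k - 41)/(6*(k**3 + 12*k**2 + 41*k + 30)) with R(k) = B(k−1)f(k)/C(k) = k*(k + 2)*(k + 7)*(k**2 + 12*k + 41)/(90*(k + 3)).
Δs = 15*(-k - 3)/(k**5 + 21*k**4 + 163*k**3 + 567*k**2 + 844*k + 420), as required.
Sum = s_(7) − s_(1); s_(7) = -203/1248, s_(1) = -3/28 ⇒ -485/8736.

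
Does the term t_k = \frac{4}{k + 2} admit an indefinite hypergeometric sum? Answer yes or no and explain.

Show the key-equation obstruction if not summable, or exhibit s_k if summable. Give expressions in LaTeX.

Compute t_(k+1)/t_k: get (k + 2)/(k + 3).
Take A(k)=k + 2, B(k)=k + 3, C(k)=1.
f must satisfy (k + 2)·f(k+1) − (k + 2)·f(k) = 1.
deg f ≤ 0 (via 1,1,0).
Generic f = c0 gives residual -1; -1 = 0 cannot hold, so t_k is not Gosper-summable.

No. Not Gosper-summable.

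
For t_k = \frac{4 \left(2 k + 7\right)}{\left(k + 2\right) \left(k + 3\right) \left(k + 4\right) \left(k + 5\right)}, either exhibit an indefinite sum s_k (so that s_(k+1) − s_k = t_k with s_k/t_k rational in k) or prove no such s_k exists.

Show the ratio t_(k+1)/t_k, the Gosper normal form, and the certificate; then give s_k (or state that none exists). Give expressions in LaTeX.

The ratio is (k + 2)*(2*k + 9)/((k + 6)*(2*k + 7)).
A = k + 2, B = k + 6, C = k + 7/2.
Need (k + 2)·f(k+1) − (k + 5)·f(k) = k + 7/2.
Bound: deg f ≤ 3.
Coefficient equations give f(k) = k*(k + 3)*(k + 6)/16.
R(k) = B(k−1)·f(k)/C(k) = k*(k + 3)*(k + 5)*(k + 6)/(8*(2*k + 7)); s_k = R·t_k = k*(k + 6)/(2*(k**2 + 6*k + 8)).
s_(k+1) − s_k = 4*(2*k + 7)/(k**4 + 14*k**3 + 71*k**2 + 154*k + 120) = t_k.

s_k = \frac{k \left(k + 6\right)}{2 \left(k^{2} + 6 k + 8\right)}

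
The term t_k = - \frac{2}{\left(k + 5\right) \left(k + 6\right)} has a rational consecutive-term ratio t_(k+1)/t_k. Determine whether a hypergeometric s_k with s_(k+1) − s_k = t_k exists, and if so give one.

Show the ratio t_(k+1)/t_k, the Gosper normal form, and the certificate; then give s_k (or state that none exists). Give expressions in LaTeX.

s_k = - \frac{2 k}{5 k + 25}

r(k) = (k + 5)/(k + 7) after simplifying.
So A=k + 5 and B=k + 7, with C=1.
f must satisfy (k + 5)·f(k+1) − (k + 6)·f(k) = 1.
Bound: deg f ≤ 1.
Solving with deg f ≤ 1: f(k) = k/5.
So s_k = (B(k−1)f/C)·t_k = (k*(k + 6)/5)·t_k = -2*k/(5*k + 25).
Verify: -2/(k**2 + 11*k + 30) matches t_k.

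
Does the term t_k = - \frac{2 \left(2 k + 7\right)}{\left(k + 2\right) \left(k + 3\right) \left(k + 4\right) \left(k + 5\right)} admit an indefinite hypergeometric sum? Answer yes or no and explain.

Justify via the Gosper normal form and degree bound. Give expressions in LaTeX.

r(k) = (k + 2)*(2*k + 9)/((k + 6)*(2*k + 7)) after simplifying.
Normal form (A,B,C) = (k + 2, k + 6, k + 7/2).
Set up (k + 2)·f(k+1) − (k + 5)·f(k) − (k + 7/2) = 0.
Degrees (1,1,1) ⇒ d ≤ 3.
Solving with deg f ≤ 3: f(k) = k*(k + 3)*(k + 6)/16.
R(k) = B(k−1)·f(k)/C(k) = k*(k + 3)*(k + 5)*(k + 6)/(8*(2*k + 7)); s_k = R·t_k = k*(-k - 6)/(4*(k**2 + 6*k + 8)).
Δs = 2*(-2*k - 7)/(k**4 + 14*k**3 + 71*k**2 + 154*k + 120), as required.

Yes. s_k = \frac{k \left(- k - 6\right)}{4 \left(k^{2} + 6 k + 8\right)}.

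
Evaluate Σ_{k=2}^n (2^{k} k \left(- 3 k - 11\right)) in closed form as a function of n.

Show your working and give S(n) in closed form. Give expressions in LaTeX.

Step 1: r(k) = 2*(k + 1)*(3*k + 14)/(k*(3*k + 11)).
A = 2, B = 1, C = k**2 + 11*k/3.
Key eq: (2)·f(k+1) = (1)·f(k) + (k**2 + 11*k/3).
From deg A=0, deg B=0, deg C=2: d=2.
Coefficient equations give f(k) = (k + 1)*(3*k - 4)/3.
So s_k = (B(k−1)f/C)·t_k = ((k + 1)*(3*k - 4)/(k*(3*k + 11)))·t_k = 2**k*(-3*k**2 + k + 4).
s_(k+1) − s_k = 2**k*k*(-3*k - 11) = t_k.
Σ_(k=2)^n t_k = s_(n+1) − s_(2) = (2**(n + 1)*(-3*n**2 - 5*n + 2)) − (-24), i.e. -6*2**n*n**2 - 10*2**n*n + 4*2**n + 24.

S(n) = - 6 \cdot 2^{n} n^{2} - 10 \cdot 2^{n} n + 4 \cdot 2^{n} + 24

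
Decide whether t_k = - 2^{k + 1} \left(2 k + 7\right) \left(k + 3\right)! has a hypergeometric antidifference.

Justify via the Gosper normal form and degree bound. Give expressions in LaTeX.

Step 1: r(k) = 2*(k + 4)*(2*k + 9)/(2*k + 7).
Factor: A=2*k + 8; B=1; C=k + 7/2.
f must satisfy (2*k + 8)·f(k+1) − (1)·f(k) = k + 7/2.
From deg A=1, deg B=0, deg C=1: d=0.
Solve for f: f(k) = 1/2 (degree 0 ≤ 0).
Then R = B(k−1)f/C = 1/(2*k + 7), so s_k = R(k)·t_k = -2**(k + 1)*factorial(k + 3).
Verify: -2**(k + 1)*(2*k + 7)*factorial(k + 3) matches t_k.

Yes. s_k = - 2^{k + 1} \left(k + 3\right)!.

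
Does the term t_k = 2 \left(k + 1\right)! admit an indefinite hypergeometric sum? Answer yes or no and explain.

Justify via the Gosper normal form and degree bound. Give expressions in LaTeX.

No. Not Gosper-summable.

t_(k+1)/t_k = k + 2.
So A=k + 2 and B=1, with C=1.
Key eq: (k + 2)·f(k+1) = (1)·f(k) + (1).
d = -1 from the (1,0,0) case.
Negative degree bound (-1): no f exists, t_k not Gosper-summable.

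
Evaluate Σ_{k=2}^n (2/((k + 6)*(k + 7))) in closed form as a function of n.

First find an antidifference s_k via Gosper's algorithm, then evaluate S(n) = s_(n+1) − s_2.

r(k) = (k + 6)/(k + 8) after simplifying.
Take A(k)=k + 6, B(k)=k + 8, C(k)=1.
Solve (k + 6)·f(k+1) − (k + 7)·f(k) = 1.
deg f ≤ 1 (via 1,1,0).
Coefficient equations give f(k) = k/6.
So s_k = (B(k−1)f/C)·t_k = (k*(k + 7)/6)·t_k = k/(3*(k + 6)).
Δs = 2/(k**2 + 13*k + 42), as required.
Σ_(k=2)^n t_k = s_(n+1) − s_(2) = ((n + 1)/(3*(n + 7))) − (1/12), i.e. (n - 1)/(4*(n + 7)).

S(n) = (n - 1)/(4*(n + 7))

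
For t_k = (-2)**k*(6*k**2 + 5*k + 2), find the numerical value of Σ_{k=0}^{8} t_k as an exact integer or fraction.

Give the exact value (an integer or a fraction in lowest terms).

Step 1: r(k) = 2*(-6*k**2 - 17*k - 13)/(6*k**2 + 5*k + 2).
Gosper form: A/B · C(k+1)/C(k) with A=-2, B=1, C=k**2 + 5*k/6 + 1/3.
Solve (-2)·f(k+1) − (1)·f(k) = k**2 + 5*k/6 + 1/3.
From deg A=0, deg B=0, deg C=2: d=2.
Solve for f: f(k) = -k*(2*k - 1)/6 (degree 2 ≤ 2).
R(k) = B(k−1)·f(k)/C(k) = -k*(2*k - 1)/(6*k**2 + 5*k + 2); s_k = R·t_k = (-2)**k*k*(1 - 2*k).
s_(k+1) − s_k = (-2)**k*(6*k**2 + 5*k + 2) = t_k.
Evaluate s at k=9 and k=0: 78336 and 0; difference 78336.

Σ = 78336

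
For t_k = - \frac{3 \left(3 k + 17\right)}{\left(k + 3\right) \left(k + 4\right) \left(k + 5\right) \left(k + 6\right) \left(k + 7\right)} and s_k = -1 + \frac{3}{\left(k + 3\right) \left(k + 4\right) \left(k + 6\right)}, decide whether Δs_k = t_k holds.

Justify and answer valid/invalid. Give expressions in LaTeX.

Valid: the claim telescopes to t_k.

s_(k+1) = -1 + 3/((k + 4)*(k + 5)*(k + 7))
s_(k+1) − s_k = 3*(-3*k - 17)/(k**5 + 25*k**4 + 245*k**3 + 1175*k**2 + 2754*k + 2520)
(s_(k+1) − s_k) − t_k = 0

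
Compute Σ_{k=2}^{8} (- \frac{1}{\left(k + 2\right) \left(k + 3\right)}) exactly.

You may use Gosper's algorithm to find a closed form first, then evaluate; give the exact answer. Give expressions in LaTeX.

Σ = -7/44

Step 1: r(k) = (k + 2)/(k + 4).
Take A(k)=k + 2, B(k)=k + 4, C(k)=1.
Key eq: (k + 2)·f(k+1) = (k + 3)·f(k) + (1).
Bound: deg f ≤ 1.
A polynomial solution: f(k) = k/2.
Then R = B(k−1)f/C = k*(k + 3)/2, so s_k = R(k)·t_k = -k/(2*k + 4).
Check: Δs_k = -1/(k**2 + 5*k + 6). ✓
Σ_(k=2)^(8) t_k = s_(9) − s_(2) = -9/22 − (-1/4) = -7/44.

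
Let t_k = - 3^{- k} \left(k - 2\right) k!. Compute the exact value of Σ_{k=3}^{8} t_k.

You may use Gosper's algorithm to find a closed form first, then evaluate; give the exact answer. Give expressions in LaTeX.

The ratio is (k**2 - 1)/(3*(k - 2)).
A = k/3 + 1/3, B = 1, C = k - 2.
Solve (k/3 + 1/3)·f(k+1) − (1)·f(k) = k - 2.
Bound: deg f ≤ 0.
Match coefficients ⇒ f(k) = 3.
So s_k = (B(k−1)f/C)·t_k = (3/(k - 2))·t_k = -3**(1 - k)*factorial(k).
Check: Δs_k = -(k - 2)*factorial(k)/3**k. ✓
Telescoping: Σ = s_(9) − s_(3) = -4480/81 − (-2/3) = -4426/81.

Σ = -4426/81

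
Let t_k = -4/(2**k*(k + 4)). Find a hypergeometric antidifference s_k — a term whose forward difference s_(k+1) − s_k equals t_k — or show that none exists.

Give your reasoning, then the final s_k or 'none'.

no hypergeometric antidifference exists

Compute t_(k+1)/t_k: get (k + 4)/(2*(k + 5)).
A = k/2 + 2, B = k + 5, C = 1.
f must satisfy (k/2 + 2)·f(k+1) − (k + 4)·f(k) = 1.
Degrees (1,1,0) ⇒ d ≤ -1.
Bound -1 < 0, so the key equation has no polynomial solution.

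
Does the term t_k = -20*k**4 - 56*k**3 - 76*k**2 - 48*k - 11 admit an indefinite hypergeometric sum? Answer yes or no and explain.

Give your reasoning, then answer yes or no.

Ratio r(k) = (20*k**4 + 136*k**3 + 364*k**2 + 448*k + 211)/(20*k**4 + 56*k**3 + 76*k**2 + 48*k + 11).
Gosper form: A/B · C(k+1)/C(k) with A=1, B=1, C=k**4 + 14*k**3/5 + 19*k**2/5 + 12*k/5 + 11/20.
Solve (1)·f(k+1) − (1)·f(k) = k**4 + 14*k**3/5 + 19*k**2/5 + 12*k/5 + 11/20.
Bound: deg f ≤ 5.
Solving with deg f ≤ 5: f(k) = k*(4*k**4 + 4*k**3 + 4*k**2 - 1)/20.
Certificate R = B(k−1)f/C = k*(4*k**4 + 4*k**3 + 4*k**2 - 1)/(20*k**4 + 56*k**3 + 76*k**2 + 48*k + 11) gives s_k = -4*k**5 - 4*k**4 - 4*k**3 + k.
s_(k+1) − s_k = -20*k**4 - 56*k**3 - 76*k**2 - 48*k - 11 = t_k.

Yes. s_k = -4*k**5 - 4*k**4 - 4*k**3 + k.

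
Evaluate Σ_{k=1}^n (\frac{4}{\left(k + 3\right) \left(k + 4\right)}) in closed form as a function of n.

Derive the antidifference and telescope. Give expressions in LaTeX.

S(n) = \frac{n}{n + 4}

Step 1: r(k) = (k + 3)/(k + 5).
A = k + 3, B = k + 5, C = 1.
Key eq: (k + 3)·f(k+1) = (k + 4)·f(k) + (1).
d = 1 from the (1,1,0) case.
Solve for f: f(k) = k/3 (degree 1 ≤ 1).
R(k) = B(k−1)·f(k)/C(k) = k*(k + 4)/3; s_k = R·t_k = 4*k/(3*(k + 3)).
Δs = 4/(k**2 + 7*k + 12), as required.
Telescope: S(n) = s_(n+1) − s_(1) = 4*(n + 1)/(3*(n + 4)) − (1/3) = n/(n + 4).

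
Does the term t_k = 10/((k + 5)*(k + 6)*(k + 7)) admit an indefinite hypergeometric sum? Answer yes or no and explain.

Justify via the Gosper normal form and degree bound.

Yes. s_k = k*(k + 11)/(6*(k + 5)*(k + 6)).

Step 1: r(k) = (k + 5)/(k + 8).
Normal form (A,B,C) = (k + 5, k + 8, 1).
Need (k + 5)·f(k+1) − (k + 7)·f(k) = 1.
Bound: deg f ≤ 2.
Solving with deg f ≤ 2: f(k) = k*(k + 11)/60.
Then R = B(k−1)f/C = k*(k + 7)*(k + 11)/60, so s_k = R(k)·t_k = k*(k + 11)/(6*(k + 5)*(k + 6)).
Verify: 10/(k**3 + 18*k**2 + 107*k + 210) matches t_k.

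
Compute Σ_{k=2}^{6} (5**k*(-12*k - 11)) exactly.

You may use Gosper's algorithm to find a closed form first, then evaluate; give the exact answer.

Compute t_(k+1)/t_k: get 5*(12*k + 23)/(12*k + 11).
So A=5 and B=1, with C=k + 11/12.
f must satisfy (5)·f(k+1) − (1)·f(k) = k + 11/12.
Degrees (0,0,1) ⇒ d ≤ 1.
Coefficient equations give f(k) = (3*k - 1)/12.
R(k) = B(k−1)·f(k)/C(k) = (3*k - 1)/(12*k + 11); s_k = R·t_k = 5**k*(1 - 3*k).
s_(k+1) − s_k = 5**k*(-12*k - 11) = t_k.
Σ_(k=2)^(6) t_k = s_(7) − s_(2) = -1562500 − (-125) = -1562375.

Σ = -1562375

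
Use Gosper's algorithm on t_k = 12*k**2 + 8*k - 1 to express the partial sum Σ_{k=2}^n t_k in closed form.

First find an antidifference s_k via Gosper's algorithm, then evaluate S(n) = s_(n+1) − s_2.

Ratio r(k) = (12*k**2 + 32*k + 19)/(12*k**2 + 8*k - 1).
Factor: A=1; B=1; C=k**2 + 2*k/3 - 1/12.
f must satisfy (1)·f(k+1) − (1)·f(k) = k**2 + 2*k/3 - 1/12.
Degrees (0,0,2) ⇒ d ≤ 3.
Solve for f: f(k) = k*(4*k**2 - 2*k - 3)/12 (degree 3 ≤ 3).
R(k) = B(k−1)·f(k)/C(k) = k*(4*k**2 - 2*k - 3)/(12*k**2 + 8*k - 1); s_k = R·t_k = k*(4*k**2 - 2*k - 3).
s_(k+1) − s_k = 12*k**2 + 8*k - 1 = t_k.
Telescope: S(n) = s_(n+1) − s_(2) = 4*n**3 + 10*n**2 + 5*n - 1 − (18) = 4*n**3 + 10*n**2 + 5*n - 19.

S(n) = 4*n**3 + 10*n**2 + 5*n - 19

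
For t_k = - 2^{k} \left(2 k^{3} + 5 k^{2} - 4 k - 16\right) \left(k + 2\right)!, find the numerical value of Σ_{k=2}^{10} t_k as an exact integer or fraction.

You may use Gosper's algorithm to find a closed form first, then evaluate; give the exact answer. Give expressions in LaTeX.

Σ = -1237035044044992

r(k) = 2*(2*k**4 + 17*k**3 + 45*k**2 + 23*k - 39)/(2*k**3 + 5*k**2 - 4*k - 16) after simplifying.
Gosper form: A/B · C(k+1)/C(k) with A=2*k + 6, B=1, C=k**3 + 5*k**2/2 - 2*k - 8.
Solve (2*k + 6)·f(k+1) − (1)·f(k) = k**3 + 5*k**2/2 - 2*k - 8.
From deg A=1, deg B=0, deg C=3: d=2.
Solving with deg f ≤ 2: f(k) = (k**2 - 2*k - 2)/2.
Get s_k = R·t_k = 2**k*(-k**2 + 2*k + 2)*factorial(k + 2) with R(k) = B(k−1)f(k)/C(k) = (k**2 - 2*k - 2)/(2*k**3 + 5*k**2 - 4*k - 16).
s_(k+1) − s_k = -2**k*(2*k**3 + 5*k**2 - 4*k - 16)*factorial(k + 2) = t_k.
Σ_(k=2)^(10) t_k = s_(11) − s_(2) = -1237035044044800 − (192) = -1237035044044992.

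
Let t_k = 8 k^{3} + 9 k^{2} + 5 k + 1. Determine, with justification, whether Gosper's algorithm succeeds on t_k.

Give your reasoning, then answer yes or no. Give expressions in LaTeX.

Step 1: r(k) = (8*k**3 + 33*k**2 + 47*k + 23)/(8*k**3 + 9*k**2 + 5*k + 1).
So A=1 and B=1, with C=k**3 + 9*k**2/8 + 5*k/8 + 1/8.
f must satisfy (1)·f(k+1) − (1)·f(k) = k**3 + 9*k**2/8 + 5*k/8 + 1/8.
Bound: deg f ≤ 4.
Coefficient equations give f(k) = k**3*(2*k - 1)/8.
Get s_k = R·t_k = k**3*(2*k - 1) with R(k) = B(k−1)f(k)/C(k) = k**3*(2*k - 1)/(8*k**3 + 9*k**2 + 5*k + 1).
Check: Δs_k = 8*k**3 + 9*k**2 + 5*k + 1. ✓

Yes. s_k = k^{3} \left(2 k - 1\right).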